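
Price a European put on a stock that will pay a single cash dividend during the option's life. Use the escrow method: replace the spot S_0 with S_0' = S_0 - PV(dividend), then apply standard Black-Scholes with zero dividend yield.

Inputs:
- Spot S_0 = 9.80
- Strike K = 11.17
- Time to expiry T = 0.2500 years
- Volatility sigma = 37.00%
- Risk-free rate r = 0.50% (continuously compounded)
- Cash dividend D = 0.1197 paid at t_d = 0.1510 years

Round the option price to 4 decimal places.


PV(D) = D * exp(-r * t_d) = 0.1197 * 0.99924528 = 0.11960966
S_0' = S_0 - PV(D) = 9.8000 - 0.11960966 = 9.68039034
d1 = (ln(S_0'/K) + (r + sigma^2/2)*T) / (sigma*sqrt(T)) = -0.67441561
d2 = d1 - sigma*sqrt(T) = -0.85941561
exp(-rT) = 0.99875078
N(-d1) = 0.74997644; N(-d2) = 0.80494437
P = K * exp(-rT) * N(-d2) - S_0' * N(-d1) = 11.1700 * 0.99875078 * 0.80494437 - 9.68039034 * 0.74997644 = 1.7199

Answer: Price = 1.7199


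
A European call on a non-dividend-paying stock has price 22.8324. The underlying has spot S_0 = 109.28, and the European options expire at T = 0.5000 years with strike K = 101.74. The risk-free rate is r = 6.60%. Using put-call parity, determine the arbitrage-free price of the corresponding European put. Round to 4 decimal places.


Answer: Put price = 11.9898

Derivation:
Put-call parity: C - P = S_0 * exp(-qT) - K * exp(-rT).
S_0 * exp(-qT) = 109.2800 * 1.00000000 = 109.28000000
K * exp(-rT) = 101.7400 * 0.96753856 = 98.43737305
P = C - S*exp(-qT) + K*exp(-rT)
P = 22.8324 - 109.28000000 + 98.43737305 = 11.9898


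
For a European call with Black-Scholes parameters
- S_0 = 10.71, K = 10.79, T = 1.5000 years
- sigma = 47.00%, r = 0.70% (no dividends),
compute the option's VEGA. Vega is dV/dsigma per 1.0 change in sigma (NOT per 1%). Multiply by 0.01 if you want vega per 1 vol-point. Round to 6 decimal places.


Answer: Vega = 5.012877

Derivation:
d1 = 0.2931276670; d2 = -0.2825024226
phi(d1) = 0.3821659091; exp(-qT) = 1.0000000000; exp(-rT) = 0.9895549326
Vega = S * exp(-qT) * phi(d1) * sqrt(T) = 10.7100 * 1.0000000000 * 0.3821659091 * 1.2247448714 = 5.012877


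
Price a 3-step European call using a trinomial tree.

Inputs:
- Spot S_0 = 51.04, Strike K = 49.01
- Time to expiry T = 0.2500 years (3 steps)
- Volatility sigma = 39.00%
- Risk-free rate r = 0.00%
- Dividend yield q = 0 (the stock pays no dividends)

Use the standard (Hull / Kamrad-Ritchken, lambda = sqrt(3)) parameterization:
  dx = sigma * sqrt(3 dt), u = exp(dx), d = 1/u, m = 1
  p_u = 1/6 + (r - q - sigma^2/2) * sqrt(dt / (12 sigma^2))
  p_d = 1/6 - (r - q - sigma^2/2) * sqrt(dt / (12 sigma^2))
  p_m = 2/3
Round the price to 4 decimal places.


dt = T/N = 0.083333; dx = sigma*sqrt(3*dt) = 0.195000
u = exp(dx) = 1.215311; d = 1/u = 0.822835
p_u = 0.150417, p_m = 0.666667, p_d = 0.182917
Discount per step: exp(-r*dt) = 1.000000
Stock lattice S(k, j) with j the centered position index:
  k=0: S(0,+0) = 51.0400
  k=1: S(1,-1) = 41.9975; S(1,+0) = 51.0400; S(1,+1) = 62.0295
  k=2: S(2,-2) = 34.5570; S(2,-1) = 41.9975; S(2,+0) = 51.0400; S(2,+1) = 62.0295; S(2,+2) = 75.3851
  k=3: S(3,-3) = 28.4347; S(3,-2) = 34.5570; S(3,-1) = 41.9975; S(3,+0) = 51.0400; S(3,+1) = 62.0295; S(3,+2) = 75.3851; S(3,+3) = 91.6163
Terminal payoffs V(N, j) = max(S_T - K, 0):
  V(3,-3) = 0.000000; V(3,-2) = 0.000000; V(3,-1) = 0.000000; V(3,+0) = 2.030000; V(3,+1) = 13.019473; V(3,+2) = 26.375100; V(3,+3) = 42.606340
Backward induction: V(k, j) = exp(-r*dt) * [p_u * V(k+1, j+1) + p_m * V(k+1, j) + p_d * V(k+1, j-1)]
  V(2,-2) = exp(-r*dt) * [p_u*0.000000 + p_m*0.000000 + p_d*0.000000] = 0.000000
  V(2,-1) = exp(-r*dt) * [p_u*2.030000 + p_m*0.000000 + p_d*0.000000] = 0.305346
  V(2,+0) = exp(-r*dt) * [p_u*13.019473 + p_m*2.030000 + p_d*0.000000] = 3.311679
  V(2,+1) = exp(-r*dt) * [p_u*26.375100 + p_m*13.019473 + p_d*2.030000] = 13.018224
  V(2,+2) = exp(-r*dt) * [p_u*42.606340 + p_m*26.375100 + p_d*13.019473] = 26.373582
  V(1,-1) = exp(-r*dt) * [p_u*3.311679 + p_m*0.305346 + p_d*0.000000] = 0.701696
  V(1,+0) = exp(-r*dt) * [p_u*13.018224 + p_m*3.311679 + p_d*0.305346] = 4.221797
  V(1,+1) = exp(-r*dt) * [p_u*26.373582 + p_m*13.018224 + p_d*3.311679] = 13.251604
  V(0,+0) = exp(-r*dt) * [p_u*13.251604 + p_m*4.221797 + p_d*0.701696] = 4.936145

Answer: Price = V(0,0) = 4.9361


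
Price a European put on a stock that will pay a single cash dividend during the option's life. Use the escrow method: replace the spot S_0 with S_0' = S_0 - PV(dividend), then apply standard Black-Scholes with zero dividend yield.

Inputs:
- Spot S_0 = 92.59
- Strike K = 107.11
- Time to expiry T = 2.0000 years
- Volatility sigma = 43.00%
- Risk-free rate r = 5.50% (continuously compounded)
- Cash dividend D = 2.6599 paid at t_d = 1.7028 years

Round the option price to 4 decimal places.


PV(D) = D * exp(-r * t_d) = 2.6599 * 0.91059777 = 2.42209902
S_0' = S_0 - PV(D) = 92.5900 - 2.42209902 = 90.16790098
d1 = (ln(S_0'/K) + (r + sigma^2/2)*T) / (sigma*sqrt(T)) = 0.20180031
d2 = d1 - sigma*sqrt(T) = -0.40631152
exp(-rT) = 0.89583414
N(-d1) = 0.42003642; N(-d2) = 0.65774314
P = K * exp(-rT) * N(-d2) - S_0' * N(-d1) = 107.1100 * 0.89583414 * 0.65774314 - 90.16790098 * 0.42003642 = 25.2385

Answer: Price = 25.2385


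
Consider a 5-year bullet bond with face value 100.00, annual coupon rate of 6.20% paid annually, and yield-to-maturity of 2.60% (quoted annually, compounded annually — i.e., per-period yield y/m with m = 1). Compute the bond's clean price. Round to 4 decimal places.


Coupon per period c = face * coupon_rate / m = 6.200000
Periods per year m = 1; per-period yield y/m = 0.026000
Number of cashflows N = 5
Cashflows (t years, CF_t, discount factor 1/(1+y/m)^(m*t), PV):
  t = 1.0000: CF_t = 6.200000, DF = 0.974659, PV = 6.042885
  t = 2.0000: CF_t = 6.200000, DF = 0.949960, PV = 5.889751
  t = 3.0000: CF_t = 6.200000, DF = 0.925887, PV = 5.740498
  t = 4.0000: CF_t = 6.200000, DF = 0.902424, PV = 5.595028
  t = 5.0000: CF_t = 106.200000, DF = 0.879555, PV = 93.408783
Price P = sum_t PV_t = 116.676946

Answer: Price = 116.6769


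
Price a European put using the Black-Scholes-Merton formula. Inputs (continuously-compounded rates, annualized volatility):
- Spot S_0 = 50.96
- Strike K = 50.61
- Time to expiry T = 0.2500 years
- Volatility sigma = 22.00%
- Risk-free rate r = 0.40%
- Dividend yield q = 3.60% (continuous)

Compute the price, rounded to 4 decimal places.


d1 = (ln(S/K) + (r - q + 0.5*sigma^2) * T) / (sigma * sqrt(T)) = 0.04492569
d2 = d1 - sigma * sqrt(T) = -0.06507431
exp(-rT) = 0.99900050; exp(-qT) = 0.99104038
P = K * exp(-rT) * N(-d2) - S_0 * exp(-qT) * N(-d1)
N(-d1) = 0.48208327; N(-d2) = 0.52594258
P = 50.6100 * 0.99900050 * 0.52594258 - 50.9600 * 0.99104038 * 0.48208327 = 2.2445

Answer: Price = 2.2445


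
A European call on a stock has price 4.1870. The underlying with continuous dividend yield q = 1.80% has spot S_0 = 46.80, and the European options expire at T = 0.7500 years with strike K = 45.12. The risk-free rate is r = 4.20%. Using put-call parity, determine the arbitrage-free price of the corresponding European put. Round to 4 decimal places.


Answer: Put price = 1.7354

Derivation:
Put-call parity: C - P = S_0 * exp(-qT) - K * exp(-rT).
S_0 * exp(-qT) = 46.8000 * 0.98659072 = 46.17244552
K * exp(-rT) = 45.1200 * 0.96899096 = 43.72087196
P = C - S*exp(-qT) + K*exp(-rT)
P = 4.1870 - 46.17244552 + 43.72087196 = 1.7354


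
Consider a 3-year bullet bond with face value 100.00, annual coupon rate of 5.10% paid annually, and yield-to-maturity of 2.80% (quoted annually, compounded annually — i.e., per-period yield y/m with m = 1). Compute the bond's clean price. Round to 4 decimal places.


Coupon per period c = face * coupon_rate / m = 5.100000
Periods per year m = 1; per-period yield y/m = 0.028000
Number of cashflows N = 3
Cashflows (t years, CF_t, discount factor 1/(1+y/m)^(m*t), PV):
  t = 1.0000: CF_t = 5.100000, DF = 0.972763, PV = 4.961089
  t = 2.0000: CF_t = 5.100000, DF = 0.946267, PV = 4.825963
  t = 3.0000: CF_t = 105.100000, DF = 0.920493, PV = 96.743851
Price P = sum_t PV_t = 106.530903

Answer: Price = 106.5309


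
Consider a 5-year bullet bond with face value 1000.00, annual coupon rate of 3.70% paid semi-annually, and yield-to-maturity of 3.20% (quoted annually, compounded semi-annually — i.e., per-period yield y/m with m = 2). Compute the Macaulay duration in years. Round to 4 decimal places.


Answer: Macaulay duration = 4.6159 years

Derivation:
Coupon per period c = face * coupon_rate / m = 18.500000
Periods per year m = 2; per-period yield y/m = 0.016000
Number of cashflows N = 10
Cashflows (t years, CF_t, discount factor 1/(1+y/m)^(m*t), PV):
  t = 0.5000: CF_t = 18.500000, DF = 0.984252, PV = 18.208661
  t = 1.0000: CF_t = 18.500000, DF = 0.968752, PV = 17.921911
  t = 1.5000: CF_t = 18.500000, DF = 0.953496, PV = 17.639676
  t = 2.0000: CF_t = 18.500000, DF = 0.938480, PV = 17.361886
  t = 2.5000: CF_t = 18.500000, DF = 0.923701, PV = 17.088470
  t = 3.0000: CF_t = 18.500000, DF = 0.909155, PV = 16.819361
  t = 3.5000: CF_t = 18.500000, DF = 0.894837, PV = 16.554489
  t = 4.0000: CF_t = 18.500000, DF = 0.880745, PV = 16.293788
  t = 4.5000: CF_t = 18.500000, DF = 0.866875, PV = 16.037193
  t = 5.0000: CF_t = 1018.500000, DF = 0.853224, PV = 869.008359
Price P = sum_t PV_t = 1022.933794
Macaulay numerator sum_t t * PV_t:
  t * PV_t at t = 0.5000: 9.104331
  t * PV_t at t = 1.0000: 17.921911
  t * PV_t at t = 1.5000: 26.459514
  t * PV_t at t = 2.0000: 34.723772
  t * PV_t at t = 2.5000: 42.721176
  t * PV_t at t = 3.0000: 50.458082
  t * PV_t at t = 3.5000: 57.940711
  t * PV_t at t = 4.0000: 65.175153
  t * PV_t at t = 4.5000: 72.167369
  t * PV_t at t = 5.0000: 4345.041794
Macaulay duration D = (sum_t t * PV_t) / P = 4721.713811 / 1022.933794 = 4.615855


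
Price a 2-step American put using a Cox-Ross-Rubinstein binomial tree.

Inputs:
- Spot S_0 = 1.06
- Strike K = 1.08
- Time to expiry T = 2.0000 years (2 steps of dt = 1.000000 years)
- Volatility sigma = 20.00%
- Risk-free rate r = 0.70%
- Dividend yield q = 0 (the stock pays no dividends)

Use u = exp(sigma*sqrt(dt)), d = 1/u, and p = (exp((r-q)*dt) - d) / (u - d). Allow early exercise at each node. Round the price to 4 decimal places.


dt = T/N = 1.000000
u = exp(sigma*sqrt(dt)) = 1.221403; d = 1/u = 0.818731
p = (exp((r-q)*dt) - d) / (u - d) = 0.467611
Discount per step: exp(-r*dt) = 0.993024
Stock lattice S(k, i) with i counting down-moves:
  k=0: S(0,0) = 1.0600
  k=1: S(1,0) = 1.2947; S(1,1) = 0.8679
  k=2: S(2,0) = 1.5813; S(2,1) = 1.0600; S(2,2) = 0.7105
Terminal payoffs V(N, i) = max(K - S_T, 0):
  V(2,0) = 0.000000; V(2,1) = 0.020000; V(2,2) = 0.369461
Backward induction: V(k, i) = exp(-r*dt) * [p * V(k+1, i) + (1-p) * V(k+1, i+1)]; then take max(V_cont, immediate exercise) for American.
  V(1,0) = exp(-r*dt) * [p*0.000000 + (1-p)*0.020000] = 0.010574; exercise = 0.000000; V(1,0) = max -> 0.010574
  V(1,1) = exp(-r*dt) * [p*0.020000 + (1-p)*0.369461] = 0.204612; exercise = 0.212145; V(1,1) = max -> 0.212145
  V(0,0) = exp(-r*dt) * [p*0.010574 + (1-p)*0.212145] = 0.117066; exercise = 0.020000; V(0,0) = max -> 0.117066

Answer: Price = V(0,0) = 0.1171


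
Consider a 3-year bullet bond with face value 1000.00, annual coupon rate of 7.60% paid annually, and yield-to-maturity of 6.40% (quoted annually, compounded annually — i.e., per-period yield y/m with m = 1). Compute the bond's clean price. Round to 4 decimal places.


Coupon per period c = face * coupon_rate / m = 76.000000
Periods per year m = 1; per-period yield y/m = 0.064000
Number of cashflows N = 3
Cashflows (t years, CF_t, discount factor 1/(1+y/m)^(m*t), PV):
  t = 1.0000: CF_t = 76.000000, DF = 0.939850, PV = 71.428571
  t = 2.0000: CF_t = 76.000000, DF = 0.883317, PV = 67.132116
  t = 3.0000: CF_t = 1076.000000, DF = 0.830185, PV = 893.279541
Price P = sum_t PV_t = 1031.840229

Answer: Price = 1031.8402


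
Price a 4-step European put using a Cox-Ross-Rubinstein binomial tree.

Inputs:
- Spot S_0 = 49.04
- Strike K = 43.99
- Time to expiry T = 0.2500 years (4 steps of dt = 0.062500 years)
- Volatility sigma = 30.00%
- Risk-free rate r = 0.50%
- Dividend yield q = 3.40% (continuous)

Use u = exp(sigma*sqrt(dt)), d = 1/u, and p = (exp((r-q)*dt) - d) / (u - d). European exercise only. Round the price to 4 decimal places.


Answer: Price = V(0,0) = 1.1066

Derivation:
dt = T/N = 0.062500
u = exp(sigma*sqrt(dt)) = 1.077884; d = 1/u = 0.927743
p = (exp((r-q)*dt) - d) / (u - d) = 0.469198
Discount per step: exp(-r*dt) = 0.999688
Stock lattice S(k, i) with i counting down-moves:
  k=0: S(0,0) = 49.0400
  k=1: S(1,0) = 52.8594; S(1,1) = 45.4965
  k=2: S(2,0) = 56.9764; S(2,1) = 49.0400; S(2,2) = 42.2091
  k=3: S(3,0) = 61.4139; S(3,1) = 52.8594; S(3,2) = 45.4965; S(3,3) = 39.1592
  k=4: S(4,0) = 66.1971; S(4,1) = 56.9764; S(4,2) = 49.0400; S(4,3) = 42.2091; S(4,4) = 36.3297
Terminal payoffs V(N, i) = max(K - S_T, 0):
  V(4,0) = 0.000000; V(4,1) = 0.000000; V(4,2) = 0.000000; V(4,3) = 1.780881; V(4,4) = 7.660274
Backward induction: V(k, i) = exp(-r*dt) * [p * V(k+1, i) + (1-p) * V(k+1, i+1)].
  V(3,0) = exp(-r*dt) * [p*0.000000 + (1-p)*0.000000] = 0.000000
  V(3,1) = exp(-r*dt) * [p*0.000000 + (1-p)*0.000000] = 0.000000
  V(3,2) = exp(-r*dt) * [p*0.000000 + (1-p)*1.780881] = 0.945000
  V(3,3) = exp(-r*dt) * [p*1.780881 + (1-p)*7.660274] = 4.900145
  V(2,0) = exp(-r*dt) * [p*0.000000 + (1-p)*0.000000] = 0.000000
  V(2,1) = exp(-r*dt) * [p*0.000000 + (1-p)*0.945000] = 0.501452
  V(2,2) = exp(-r*dt) * [p*0.945000 + (1-p)*4.900145] = 3.043449
  V(1,0) = exp(-r*dt) * [p*0.000000 + (1-p)*0.501452] = 0.266088
  V(1,1) = exp(-r*dt) * [p*0.501452 + (1-p)*3.043449] = 1.850171
  V(0,0) = exp(-r*dt) * [p*0.266088 + (1-p)*1.850171] = 1.106577


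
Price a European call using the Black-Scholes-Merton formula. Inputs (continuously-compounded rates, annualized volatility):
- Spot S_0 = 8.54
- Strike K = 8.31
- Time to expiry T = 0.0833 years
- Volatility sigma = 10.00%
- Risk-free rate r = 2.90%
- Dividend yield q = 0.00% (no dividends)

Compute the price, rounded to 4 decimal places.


d1 = (ln(S/K) + (r - q + 0.5*sigma^2) * T) / (sigma * sqrt(T)) = 1.04406732
d2 = d1 - sigma * sqrt(T) = 1.01520558
exp(-rT) = 0.99758722; exp(-qT) = 1.00000000
C = S_0 * exp(-qT) * N(d1) - K * exp(-rT) * N(d2)
N(d1) = 0.85177288; N(d2) = 0.84499608
C = 8.5400 * 1.00000000 * 0.85177288 - 8.3100 * 0.99758722 * 0.84499608 = 0.2692

Answer: Price = 0.2692


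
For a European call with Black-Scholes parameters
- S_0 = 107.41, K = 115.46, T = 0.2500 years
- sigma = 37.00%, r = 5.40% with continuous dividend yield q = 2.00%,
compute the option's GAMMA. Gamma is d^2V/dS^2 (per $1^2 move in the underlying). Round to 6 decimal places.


d1 = -0.2522073623; d2 = -0.4372073623
phi(d1) = 0.3864538550; exp(-qT) = 0.9950124792; exp(-rT) = 0.9865907163
Gamma = exp(-qT) * phi(d1) / (S * sigma * sqrt(T)) = 0.9950124792 * 0.3864538550 / (107.4100 * 0.3700 * 0.5000000000) = 0.019351

Answer: Gamma = 0.019351


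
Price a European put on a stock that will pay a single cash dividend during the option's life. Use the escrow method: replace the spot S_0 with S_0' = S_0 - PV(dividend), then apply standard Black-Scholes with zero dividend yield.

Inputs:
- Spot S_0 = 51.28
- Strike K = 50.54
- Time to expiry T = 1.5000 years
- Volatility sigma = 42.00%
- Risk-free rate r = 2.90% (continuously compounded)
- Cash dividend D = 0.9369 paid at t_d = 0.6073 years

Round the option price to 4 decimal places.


Answer: Price = 9.0657

Derivation:
PV(D) = D * exp(-r * t_d) = 0.9369 * 0.98254248 = 0.92054405
S_0' = S_0 - PV(D) = 51.2800 - 0.92054405 = 50.35945595
d1 = (ln(S_0'/K) + (r + sigma^2/2)*T) / (sigma*sqrt(T)) = 0.33480501
d2 = d1 - sigma*sqrt(T) = -0.17958783
exp(-rT) = 0.95743255
N(-d1) = 0.36888609; N(-d2) = 0.57126192
P = K * exp(-rT) * N(-d2) - S_0' * N(-d1) = 50.5400 * 0.95743255 * 0.57126192 - 50.35945595 * 0.36888609 = 9.0657


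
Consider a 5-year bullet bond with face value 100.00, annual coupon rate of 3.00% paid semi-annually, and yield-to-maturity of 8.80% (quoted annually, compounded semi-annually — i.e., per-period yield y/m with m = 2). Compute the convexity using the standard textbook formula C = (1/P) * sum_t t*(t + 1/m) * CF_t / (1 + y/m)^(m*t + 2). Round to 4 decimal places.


Answer: Convexity = 22.7346

Derivation:
Coupon per period c = face * coupon_rate / m = 1.500000
Periods per year m = 2; per-period yield y/m = 0.044000
Number of cashflows N = 10
Cashflows (t years, CF_t, discount factor 1/(1+y/m)^(m*t), PV):
  t = 0.5000: CF_t = 1.500000, DF = 0.957854, PV = 1.436782
  t = 1.0000: CF_t = 1.500000, DF = 0.917485, PV = 1.376228
  t = 1.5000: CF_t = 1.500000, DF = 0.878817, PV = 1.318226
  t = 2.0000: CF_t = 1.500000, DF = 0.841779, PV = 1.262668
  t = 2.5000: CF_t = 1.500000, DF = 0.806302, PV = 1.209452
  t = 3.0000: CF_t = 1.500000, DF = 0.772320, PV = 1.158479
  t = 3.5000: CF_t = 1.500000, DF = 0.739770, PV = 1.109654
  t = 4.0000: CF_t = 1.500000, DF = 0.708592, PV = 1.062887
  t = 4.5000: CF_t = 1.500000, DF = 0.678728, PV = 1.018091
  t = 5.0000: CF_t = 101.500000, DF = 0.650122, PV = 65.987406
Price P = sum_t PV_t = 76.939874
Convexity numerator sum_t t*(t + 1/m) * CF_t / (1+y/m)^(m*t + 2):
  t = 0.5000: term = 0.659113
  t = 1.0000: term = 1.894002
  t = 1.5000: term = 3.628357
  t = 2.0000: term = 5.792396
  t = 2.5000: term = 8.322409
  t = 3.0000: term = 11.160318
  t = 3.5000: term = 14.253280
  t = 4.0000: term = 17.553300
  t = 4.5000: term = 21.016882
  t = 5.0000: term = 1664.917630
Convexity = (1/P) * sum = 1749.197687 / 76.939874 = 22.734606


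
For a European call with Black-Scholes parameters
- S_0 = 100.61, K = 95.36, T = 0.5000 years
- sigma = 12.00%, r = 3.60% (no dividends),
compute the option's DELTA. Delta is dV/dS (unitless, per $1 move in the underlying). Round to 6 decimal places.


Answer: Delta = 0.812232

Derivation:
d1 = 0.8861515567; d2 = 0.8012987429
phi(d1) = 0.2693965493; exp(-qT) = 1.0000000000; exp(-rT) = 0.9821610324
N(d1) = 0.8122320680
Delta = exp(-qT) * N(d1) = 1.0000000000 * 0.8122320680 = 0.812232


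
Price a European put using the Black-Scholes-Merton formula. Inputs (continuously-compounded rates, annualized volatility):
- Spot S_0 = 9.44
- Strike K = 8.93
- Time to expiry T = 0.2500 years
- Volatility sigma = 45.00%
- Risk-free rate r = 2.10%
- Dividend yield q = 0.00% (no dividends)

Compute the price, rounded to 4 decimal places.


Answer: Price = 0.5719

Derivation:
d1 = (ln(S/K) + (r - q + 0.5*sigma^2) * T) / (sigma * sqrt(T)) = 0.38267593
d2 = d1 - sigma * sqrt(T) = 0.15767593
exp(-rT) = 0.99476376; exp(-qT) = 1.00000000
P = K * exp(-rT) * N(-d2) - S_0 * exp(-qT) * N(-d1)
N(-d1) = 0.35098003; N(-d2) = 0.43735608
P = 8.9300 * 0.99476376 * 0.43735608 - 9.4400 * 1.00000000 * 0.35098003 = 0.5719


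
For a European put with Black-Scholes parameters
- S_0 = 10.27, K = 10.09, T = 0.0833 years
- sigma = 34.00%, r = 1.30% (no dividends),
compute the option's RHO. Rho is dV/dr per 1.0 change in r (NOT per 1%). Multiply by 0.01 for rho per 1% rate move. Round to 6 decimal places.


d1 = 0.2402919624; d2 = 0.1421620485
phi(d1) = 0.3875894389; exp(-qT) = 1.0000000000; exp(-rT) = 0.9989176861
N(-d2) = 0.4434760041
Rho = -K*T*exp(-rT)*N(-d2) = -10.0900 * 0.0833 * 0.9989176861 * 0.4434760041 = -0.372337

Answer: Rho = -0.372337


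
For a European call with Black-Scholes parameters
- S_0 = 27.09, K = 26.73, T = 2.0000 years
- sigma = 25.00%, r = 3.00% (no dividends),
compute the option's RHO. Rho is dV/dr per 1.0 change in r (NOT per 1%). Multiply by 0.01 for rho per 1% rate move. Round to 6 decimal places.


Answer: Rho = 25.791257

Derivation:
d1 = 0.3843213771; d2 = 0.0307679865
phi(d1) = 0.3705414393; exp(-qT) = 1.0000000000; exp(-rT) = 0.9417645336
N(d2) = 0.5122727143
Rho = K*T*exp(-rT)*N(d2) = 26.7300 * 2.0000 * 0.9417645336 * 0.5122727143 = 25.791257


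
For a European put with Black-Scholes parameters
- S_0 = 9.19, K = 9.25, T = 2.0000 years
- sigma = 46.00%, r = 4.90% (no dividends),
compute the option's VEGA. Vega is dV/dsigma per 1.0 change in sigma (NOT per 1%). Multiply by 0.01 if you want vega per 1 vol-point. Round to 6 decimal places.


d1 = 0.4659101753; d2 = -0.1846280634
phi(d1) = 0.3579096571; exp(-qT) = 1.0000000000; exp(-rT) = 0.9066489038
Vega = S * exp(-qT) * phi(d1) * sqrt(T) = 9.1900 * 1.0000000000 * 0.3579096571 * 1.4142135624 = 4.651617

Answer: Vega = 4.651617


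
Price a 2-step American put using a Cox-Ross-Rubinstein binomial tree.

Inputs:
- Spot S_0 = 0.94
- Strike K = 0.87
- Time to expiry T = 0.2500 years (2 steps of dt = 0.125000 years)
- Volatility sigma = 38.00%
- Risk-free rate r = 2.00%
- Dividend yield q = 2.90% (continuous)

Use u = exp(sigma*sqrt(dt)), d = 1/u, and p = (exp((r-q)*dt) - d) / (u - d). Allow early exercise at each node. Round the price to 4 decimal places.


Answer: Price = V(0,0) = 0.0436

Derivation:
dt = T/N = 0.125000
u = exp(sigma*sqrt(dt)) = 1.143793; d = 1/u = 0.874284
p = (exp((r-q)*dt) - d) / (u - d) = 0.462291
Discount per step: exp(-r*dt) = 0.997503
Stock lattice S(k, i) with i counting down-moves:
  k=0: S(0,0) = 0.9400
  k=1: S(1,0) = 1.0752; S(1,1) = 0.8218
  k=2: S(2,0) = 1.2298; S(2,1) = 0.9400; S(2,2) = 0.7185
Terminal payoffs V(N, i) = max(K - S_T, 0):
  V(2,0) = 0.000000; V(2,1) = 0.000000; V(2,2) = 0.151490
Backward induction: V(k, i) = exp(-r*dt) * [p * V(k+1, i) + (1-p) * V(k+1, i+1)]; then take max(V_cont, immediate exercise) for American.
  V(1,0) = exp(-r*dt) * [p*0.000000 + (1-p)*0.000000] = 0.000000; exercise = 0.000000; V(1,0) = max -> 0.000000
  V(1,1) = exp(-r*dt) * [p*0.000000 + (1-p)*0.151490] = 0.081254; exercise = 0.048173; V(1,1) = max -> 0.081254
  V(0,0) = exp(-r*dt) * [p*0.000000 + (1-p)*0.081254] = 0.043582; exercise = 0.000000; V(0,0) = max -> 0.043582


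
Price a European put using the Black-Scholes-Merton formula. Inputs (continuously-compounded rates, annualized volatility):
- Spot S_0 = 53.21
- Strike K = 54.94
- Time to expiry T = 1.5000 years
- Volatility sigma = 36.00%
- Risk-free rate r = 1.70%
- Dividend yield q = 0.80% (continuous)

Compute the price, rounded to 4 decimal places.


d1 = (ln(S/K) + (r - q + 0.5*sigma^2) * T) / (sigma * sqrt(T)) = 0.17850581
d2 = d1 - sigma * sqrt(T) = -0.26240234
exp(-rT) = 0.97482238; exp(-qT) = 0.98807171
P = K * exp(-rT) * N(-d2) - S_0 * exp(-qT) * N(-d1)
N(-d1) = 0.42916288; N(-d2) = 0.60349437
P = 54.9400 * 0.97482238 * 0.60349437 - 53.2100 * 0.98807171 * 0.42916288 = 9.7578

Answer: Price = 9.7578


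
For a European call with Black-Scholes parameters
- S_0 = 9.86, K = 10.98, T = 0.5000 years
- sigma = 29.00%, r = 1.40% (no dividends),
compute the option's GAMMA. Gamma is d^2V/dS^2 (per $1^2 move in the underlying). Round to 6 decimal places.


Answer: Gamma = 0.183004

Derivation:
d1 = -0.3880029867; d2 = -0.5930639532
phi(d1) = 0.3700150154; exp(-qT) = 1.0000000000; exp(-rT) = 0.9930244429
Gamma = exp(-qT) * phi(d1) / (S * sigma * sqrt(T)) = 1.0000000000 * 0.3700150154 / (9.8600 * 0.2900 * 0.7071067812) = 0.183004


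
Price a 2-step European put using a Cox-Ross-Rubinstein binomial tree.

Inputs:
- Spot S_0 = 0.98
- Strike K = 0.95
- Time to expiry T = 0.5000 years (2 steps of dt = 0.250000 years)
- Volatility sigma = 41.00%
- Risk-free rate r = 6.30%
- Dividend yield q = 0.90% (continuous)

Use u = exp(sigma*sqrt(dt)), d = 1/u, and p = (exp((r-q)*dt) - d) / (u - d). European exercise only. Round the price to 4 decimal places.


Answer: Price = V(0,0) = 0.0779

Derivation:
dt = T/N = 0.250000
u = exp(sigma*sqrt(dt)) = 1.227525; d = 1/u = 0.814647
p = (exp((r-q)*dt) - d) / (u - d) = 0.481848
Discount per step: exp(-r*dt) = 0.984373
Stock lattice S(k, i) with i counting down-moves:
  k=0: S(0,0) = 0.9800
  k=1: S(1,0) = 1.2030; S(1,1) = 0.7984
  k=2: S(2,0) = 1.4767; S(2,1) = 0.9800; S(2,2) = 0.6504
Terminal payoffs V(N, i) = max(K - S_T, 0):
  V(2,0) = 0.000000; V(2,1) = 0.000000; V(2,2) = 0.299623
Backward induction: V(k, i) = exp(-r*dt) * [p * V(k+1, i) + (1-p) * V(k+1, i+1)].
  V(1,0) = exp(-r*dt) * [p*0.000000 + (1-p)*0.000000] = 0.000000
  V(1,1) = exp(-r*dt) * [p*0.000000 + (1-p)*0.299623] = 0.152824
  V(0,0) = exp(-r*dt) * [p*0.000000 + (1-p)*0.152824] = 0.077949


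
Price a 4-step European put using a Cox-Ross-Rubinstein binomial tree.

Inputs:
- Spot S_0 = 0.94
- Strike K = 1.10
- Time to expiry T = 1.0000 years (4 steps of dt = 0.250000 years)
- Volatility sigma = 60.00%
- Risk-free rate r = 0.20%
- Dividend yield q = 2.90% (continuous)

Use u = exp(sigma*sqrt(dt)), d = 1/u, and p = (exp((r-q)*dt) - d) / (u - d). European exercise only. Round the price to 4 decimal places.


dt = T/N = 0.250000
u = exp(sigma*sqrt(dt)) = 1.349859; d = 1/u = 0.740818
p = (exp((r-q)*dt) - d) / (u - d) = 0.414512
Discount per step: exp(-r*dt) = 0.999500
Stock lattice S(k, i) with i counting down-moves:
  k=0: S(0,0) = 0.9400
  k=1: S(1,0) = 1.2689; S(1,1) = 0.6964
  k=2: S(2,0) = 1.7128; S(2,1) = 0.9400; S(2,2) = 0.5159
  k=3: S(3,0) = 2.3120; S(3,1) = 1.2689; S(3,2) = 0.6964; S(3,3) = 0.3822
  k=4: S(4,0) = 3.1209; S(4,1) = 1.7128; S(4,2) = 0.9400; S(4,3) = 0.5159; S(4,4) = 0.2831
Terminal payoffs V(N, i) = max(K - S_T, 0):
  V(4,0) = 0.000000; V(4,1) = 0.000000; V(4,2) = 0.160000; V(4,3) = 0.584117; V(4,4) = 0.816877
Backward induction: V(k, i) = exp(-r*dt) * [p * V(k+1, i) + (1-p) * V(k+1, i+1)].
  V(3,0) = exp(-r*dt) * [p*0.000000 + (1-p)*0.000000] = 0.000000
  V(3,1) = exp(-r*dt) * [p*0.000000 + (1-p)*0.160000] = 0.093631
  V(3,2) = exp(-r*dt) * [p*0.160000 + (1-p)*0.584117] = 0.408111
  V(3,3) = exp(-r*dt) * [p*0.584117 + (1-p)*0.816877] = 0.720035
  V(2,0) = exp(-r*dt) * [p*0.000000 + (1-p)*0.093631] = 0.054793
  V(2,1) = exp(-r*dt) * [p*0.093631 + (1-p)*0.408111] = 0.277617
  V(2,2) = exp(-r*dt) * [p*0.408111 + (1-p)*0.720035] = 0.590444
  V(1,0) = exp(-r*dt) * [p*0.054793 + (1-p)*0.277617] = 0.185161
  V(1,1) = exp(-r*dt) * [p*0.277617 + (1-p)*0.590444] = 0.460543
  V(0,0) = exp(-r*dt) * [p*0.185161 + (1-p)*0.460543] = 0.346221

Answer: Price = V(0,0) = 0.3462


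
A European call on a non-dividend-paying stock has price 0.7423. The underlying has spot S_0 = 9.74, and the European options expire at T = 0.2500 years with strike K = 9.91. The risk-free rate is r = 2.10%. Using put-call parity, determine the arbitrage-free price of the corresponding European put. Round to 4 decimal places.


Put-call parity: C - P = S_0 * exp(-qT) - K * exp(-rT).
S_0 * exp(-qT) = 9.7400 * 1.00000000 = 9.74000000
K * exp(-rT) = 9.9100 * 0.99476376 = 9.85810883
P = C - S*exp(-qT) + K*exp(-rT)
P = 0.7423 - 9.74000000 + 9.85810883 = 0.8604

Answer: Put price = 0.8604


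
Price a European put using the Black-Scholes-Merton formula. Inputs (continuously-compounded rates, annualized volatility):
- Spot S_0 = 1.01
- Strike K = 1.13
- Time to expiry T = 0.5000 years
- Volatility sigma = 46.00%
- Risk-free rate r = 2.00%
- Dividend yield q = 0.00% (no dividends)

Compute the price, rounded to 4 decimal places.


d1 = (ln(S/K) + (r - q + 0.5*sigma^2) * T) / (sigma * sqrt(T)) = -0.15177371
d2 = d1 - sigma * sqrt(T) = -0.47704283
exp(-rT) = 0.99004983; exp(-qT) = 1.00000000
P = K * exp(-rT) * N(-d2) - S_0 * exp(-qT) * N(-d1)
N(-d1) = 0.56031729; N(-d2) = 0.68333419
P = 1.1300 * 0.99004983 * 0.68333419 - 1.0100 * 1.00000000 * 0.56031729 = 0.1986

Answer: Price = 0.1986


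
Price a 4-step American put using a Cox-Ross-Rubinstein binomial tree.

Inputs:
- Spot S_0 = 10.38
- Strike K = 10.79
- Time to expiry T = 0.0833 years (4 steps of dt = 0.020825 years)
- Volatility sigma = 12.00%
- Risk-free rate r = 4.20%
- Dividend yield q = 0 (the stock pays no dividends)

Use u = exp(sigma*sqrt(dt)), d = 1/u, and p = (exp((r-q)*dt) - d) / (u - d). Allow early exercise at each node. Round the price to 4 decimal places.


dt = T/N = 0.020825
u = exp(sigma*sqrt(dt)) = 1.017468; d = 1/u = 0.982832
p = (exp((r-q)*dt) - d) / (u - d) = 0.520935
Discount per step: exp(-r*dt) = 0.999126
Stock lattice S(k, i) with i counting down-moves:
  k=0: S(0,0) = 10.3800
  k=1: S(1,0) = 10.5613; S(1,1) = 10.2018
  k=2: S(2,0) = 10.7458; S(2,1) = 10.3800; S(2,2) = 10.0267
  k=3: S(3,0) = 10.9335; S(3,1) = 10.5613; S(3,2) = 10.2018; S(3,3) = 9.8545
  k=4: S(4,0) = 11.1245; S(4,1) = 10.7458; S(4,2) = 10.3800; S(4,3) = 10.0267; S(4,4) = 9.6853
Terminal payoffs V(N, i) = max(K - S_T, 0):
  V(4,0) = 0.000000; V(4,1) = 0.044200; V(4,2) = 0.410000; V(4,3) = 0.763348; V(4,4) = 1.104667
Backward induction: V(k, i) = exp(-r*dt) * [p * V(k+1, i) + (1-p) * V(k+1, i+1)]; then take max(V_cont, immediate exercise) for American.
  V(3,0) = exp(-r*dt) * [p*0.000000 + (1-p)*0.044200] = 0.021156; exercise = 0.000000; V(3,0) = max -> 0.021156
  V(3,1) = exp(-r*dt) * [p*0.044200 + (1-p)*0.410000] = 0.219250; exercise = 0.228684; V(3,1) = max -> 0.228684
  V(3,2) = exp(-r*dt) * [p*0.410000 + (1-p)*0.763348] = 0.578770; exercise = 0.588203; V(3,2) = max -> 0.588203
  V(3,3) = exp(-r*dt) * [p*0.763348 + (1-p)*1.104667] = 0.926051; exercise = 0.935485; V(3,3) = max -> 0.935485
  V(2,0) = exp(-r*dt) * [p*0.021156 + (1-p)*0.228684] = 0.120470; exercise = 0.044200; V(2,0) = max -> 0.120470
  V(2,1) = exp(-r*dt) * [p*0.228684 + (1-p)*0.588203] = 0.400567; exercise = 0.410000; V(2,1) = max -> 0.410000
  V(2,2) = exp(-r*dt) * [p*0.588203 + (1-p)*0.935485] = 0.753914; exercise = 0.763348; V(2,2) = max -> 0.763348
  V(1,0) = exp(-r*dt) * [p*0.120470 + (1-p)*0.410000] = 0.258947; exercise = 0.228684; V(1,0) = max -> 0.258947
  V(1,1) = exp(-r*dt) * [p*0.410000 + (1-p)*0.763348] = 0.578770; exercise = 0.588203; V(1,1) = max -> 0.588203
  V(0,0) = exp(-r*dt) * [p*0.258947 + (1-p)*0.588203] = 0.416318; exercise = 0.410000; V(0,0) = max -> 0.416318

Answer: Price = V(0,0) = 0.4163


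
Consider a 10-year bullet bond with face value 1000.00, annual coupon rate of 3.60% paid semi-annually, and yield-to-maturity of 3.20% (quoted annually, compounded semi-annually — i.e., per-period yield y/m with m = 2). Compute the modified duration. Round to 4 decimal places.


Coupon per period c = face * coupon_rate / m = 18.000000
Periods per year m = 2; per-period yield y/m = 0.016000
Number of cashflows N = 20
Cashflows (t years, CF_t, discount factor 1/(1+y/m)^(m*t), PV):
  t = 0.5000: CF_t = 18.000000, DF = 0.984252, PV = 17.716535
  t = 1.0000: CF_t = 18.000000, DF = 0.968752, PV = 17.437535
  t = 1.5000: CF_t = 18.000000, DF = 0.953496, PV = 17.162928
  t = 2.0000: CF_t = 18.000000, DF = 0.938480, PV = 16.892646
  t = 2.5000: CF_t = 18.000000, DF = 0.923701, PV = 16.626620
  t = 3.0000: CF_t = 18.000000, DF = 0.909155, PV = 16.364783
  t = 3.5000: CF_t = 18.000000, DF = 0.894837, PV = 16.107070
  t = 4.0000: CF_t = 18.000000, DF = 0.880745, PV = 15.853415
  t = 4.5000: CF_t = 18.000000, DF = 0.866875, PV = 15.603755
  t = 5.0000: CF_t = 18.000000, DF = 0.853224, PV = 15.358027
  t = 5.5000: CF_t = 18.000000, DF = 0.839787, PV = 15.116168
  t = 6.0000: CF_t = 18.000000, DF = 0.826562, PV = 14.878118
  t = 6.5000: CF_t = 18.000000, DF = 0.813545, PV = 14.643817
  t = 7.0000: CF_t = 18.000000, DF = 0.800734, PV = 14.413206
  t = 7.5000: CF_t = 18.000000, DF = 0.788124, PV = 14.186226
  t = 8.0000: CF_t = 18.000000, DF = 0.775712, PV = 13.962821
  t = 8.5000: CF_t = 18.000000, DF = 0.763496, PV = 13.742934
  t = 9.0000: CF_t = 18.000000, DF = 0.751473, PV = 13.526510
  t = 9.5000: CF_t = 18.000000, DF = 0.739639, PV = 13.313494
  t = 10.0000: CF_t = 1018.000000, DF = 0.727991, PV = 741.094549
Price P = sum_t PV_t = 1034.001160
First compute Macaulay numerator sum_t t * PV_t:
  t * PV_t at t = 0.5000: 8.858268
  t * PV_t at t = 1.0000: 17.437535
  t * PV_t at t = 1.5000: 25.744392
  t * PV_t at t = 2.0000: 33.785291
  t * PV_t at t = 2.5000: 41.566549
  t * PV_t at t = 3.0000: 49.094350
  t * PV_t at t = 3.5000: 56.374745
  t * PV_t at t = 4.0000: 63.413662
  t * PV_t at t = 4.5000: 70.216899
  t * PV_t at t = 5.0000: 76.790135
  t * PV_t at t = 5.5000: 83.138925
  t * PV_t at t = 6.0000: 89.268710
  t * PV_t at t = 6.5000: 95.184812
  t * PV_t at t = 7.0000: 100.892442
  t * PV_t at t = 7.5000: 106.396698
  t * PV_t at t = 8.0000: 111.702570
  t * PV_t at t = 8.5000: 116.814941
  t * PV_t at t = 9.0000: 121.738591
  t * PV_t at t = 9.5000: 126.478195
  t * PV_t at t = 10.0000: 7410.945492
Macaulay duration D = 8805.843205 / 1034.001160 = 8.516280
Modified duration = D / (1 + y/m) = 8.516280 / (1 + 0.016000) = 8.382165

Answer: Modified duration = 8.3822


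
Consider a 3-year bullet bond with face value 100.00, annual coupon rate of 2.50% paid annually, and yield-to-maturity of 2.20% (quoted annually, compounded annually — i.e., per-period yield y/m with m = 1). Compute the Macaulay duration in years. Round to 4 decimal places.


Answer: Macaulay duration = 2.9278 years

Derivation:
Coupon per period c = face * coupon_rate / m = 2.500000
Periods per year m = 1; per-period yield y/m = 0.022000
Number of cashflows N = 3
Cashflows (t years, CF_t, discount factor 1/(1+y/m)^(m*t), PV):
  t = 1.0000: CF_t = 2.500000, DF = 0.978474, PV = 2.446184
  t = 2.0000: CF_t = 2.500000, DF = 0.957411, PV = 2.393526
  t = 3.0000: CF_t = 102.500000, DF = 0.936801, PV = 96.022095
Price P = sum_t PV_t = 100.861806
Macaulay numerator sum_t t * PV_t:
  t * PV_t at t = 1.0000: 2.446184
  t * PV_t at t = 2.0000: 4.787053
  t * PV_t at t = 3.0000: 288.066286
Macaulay duration D = (sum_t t * PV_t) / P = 295.299522 / 100.861806 = 2.927764


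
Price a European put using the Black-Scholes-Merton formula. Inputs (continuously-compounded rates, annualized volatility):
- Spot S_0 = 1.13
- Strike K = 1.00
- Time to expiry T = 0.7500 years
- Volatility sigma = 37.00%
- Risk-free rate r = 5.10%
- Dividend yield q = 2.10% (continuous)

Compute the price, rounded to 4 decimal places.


Answer: Price = 0.0702

Derivation:
d1 = (ln(S/K) + (r - q + 0.5*sigma^2) * T) / (sigma * sqrt(T)) = 0.61185126
d2 = d1 - sigma * sqrt(T) = 0.29142186
exp(-rT) = 0.96247229; exp(-qT) = 0.98437338
P = K * exp(-rT) * N(-d2) - S_0 * exp(-qT) * N(-d1)
N(-d1) = 0.27031808; N(-d2) = 0.38536435
P = 1.0000 * 0.96247229 * 0.38536435 - 1.1300 * 0.98437338 * 0.27031808 = 0.0702


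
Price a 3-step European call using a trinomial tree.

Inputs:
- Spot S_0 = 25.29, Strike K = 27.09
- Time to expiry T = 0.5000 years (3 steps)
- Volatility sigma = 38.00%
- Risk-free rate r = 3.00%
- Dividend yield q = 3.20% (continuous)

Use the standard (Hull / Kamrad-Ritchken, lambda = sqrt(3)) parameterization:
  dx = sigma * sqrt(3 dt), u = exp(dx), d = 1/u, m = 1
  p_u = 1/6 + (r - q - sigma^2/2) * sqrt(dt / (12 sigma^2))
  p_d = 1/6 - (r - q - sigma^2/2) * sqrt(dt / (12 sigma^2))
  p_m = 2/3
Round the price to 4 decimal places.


Answer: Price = V(0,0) = 1.9455

Derivation:
dt = T/N = 0.166667; dx = sigma*sqrt(3*dt) = 0.268701
u = exp(dx) = 1.308263; d = 1/u = 0.764372
p_u = 0.143655, p_m = 0.666667, p_d = 0.189679
Discount per step: exp(-r*dt) = 0.995012
Stock lattice S(k, j) with j the centered position index:
  k=0: S(0,+0) = 25.2900
  k=1: S(1,-1) = 19.3310; S(1,+0) = 25.2900; S(1,+1) = 33.0860
  k=2: S(2,-2) = 14.7761; S(2,-1) = 19.3310; S(2,+0) = 25.2900; S(2,+1) = 33.0860; S(2,+2) = 43.2852
  k=3: S(3,-3) = 11.2944; S(3,-2) = 14.7761; S(3,-1) = 19.3310; S(3,+0) = 25.2900; S(3,+1) = 33.0860; S(3,+2) = 43.2852; S(3,+3) = 56.6284
Terminal payoffs V(N, j) = max(S_T - K, 0):
  V(3,-3) = 0.000000; V(3,-2) = 0.000000; V(3,-1) = 0.000000; V(3,+0) = 0.000000; V(3,+1) = 5.995980; V(3,+2) = 16.195176; V(3,+3) = 29.538409
Backward induction: V(k, j) = exp(-r*dt) * [p_u * V(k+1, j+1) + p_m * V(k+1, j) + p_d * V(k+1, j-1)]
  V(2,-2) = exp(-r*dt) * [p_u*0.000000 + p_m*0.000000 + p_d*0.000000] = 0.000000
  V(2,-1) = exp(-r*dt) * [p_u*0.000000 + p_m*0.000000 + p_d*0.000000] = 0.000000
  V(2,+0) = exp(-r*dt) * [p_u*5.995980 + p_m*0.000000 + p_d*0.000000] = 0.857055
  V(2,+1) = exp(-r*dt) * [p_u*16.195176 + p_m*5.995980 + p_d*0.000000] = 6.292293
  V(2,+2) = exp(-r*dt) * [p_u*29.538409 + p_m*16.195176 + p_d*5.995980] = 16.096739
  V(1,-1) = exp(-r*dt) * [p_u*0.857055 + p_m*0.000000 + p_d*0.000000] = 0.122506
  V(1,+0) = exp(-r*dt) * [p_u*6.292293 + p_m*0.857055 + p_d*0.000000] = 1.467929
  V(1,+1) = exp(-r*dt) * [p_u*16.096739 + p_m*6.292293 + p_d*0.857055] = 6.636533
  V(0,+0) = exp(-r*dt) * [p_u*6.636533 + p_m*1.467929 + p_d*0.122506] = 1.945473


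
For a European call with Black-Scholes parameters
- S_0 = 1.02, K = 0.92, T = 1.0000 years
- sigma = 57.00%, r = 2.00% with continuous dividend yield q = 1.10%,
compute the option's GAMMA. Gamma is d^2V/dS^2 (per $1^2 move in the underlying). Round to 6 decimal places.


Answer: Gamma = 0.604294

Derivation:
d1 = 0.4818144495; d2 = -0.0881855505
phi(d1) = 0.3552224326; exp(-qT) = 0.9890602788; exp(-rT) = 0.9801986733
Gamma = exp(-qT) * phi(d1) / (S * sigma * sqrt(T)) = 0.9890602788 * 0.3552224326 / (1.0200 * 0.5700 * 1.0000000000) = 0.604294


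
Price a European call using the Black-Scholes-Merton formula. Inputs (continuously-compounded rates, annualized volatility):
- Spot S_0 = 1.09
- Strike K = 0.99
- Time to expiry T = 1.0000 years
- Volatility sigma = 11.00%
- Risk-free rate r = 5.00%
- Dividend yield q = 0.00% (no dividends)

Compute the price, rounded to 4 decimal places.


Answer: Price = 0.1530

Derivation:
d1 = (ln(S/K) + (r - q + 0.5*sigma^2) * T) / (sigma * sqrt(T)) = 1.38434575
d2 = d1 - sigma * sqrt(T) = 1.27434575
exp(-rT) = 0.95122942; exp(-qT) = 1.00000000
C = S_0 * exp(-qT) * N(d1) - K * exp(-rT) * N(d2)
N(d1) = 0.91687369; N(d2) = 0.89872954
C = 1.0900 * 1.00000000 * 0.91687369 - 0.9900 * 0.95122942 * 0.89872954 = 0.1530


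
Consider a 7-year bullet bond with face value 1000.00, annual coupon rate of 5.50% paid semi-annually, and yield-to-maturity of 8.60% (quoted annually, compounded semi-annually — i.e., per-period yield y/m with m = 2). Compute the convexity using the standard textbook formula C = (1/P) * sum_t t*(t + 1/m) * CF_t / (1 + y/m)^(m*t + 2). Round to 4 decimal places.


Answer: Convexity = 37.2898

Derivation:
Coupon per period c = face * coupon_rate / m = 27.500000
Periods per year m = 2; per-period yield y/m = 0.043000
Number of cashflows N = 14
Cashflows (t years, CF_t, discount factor 1/(1+y/m)^(m*t), PV):
  t = 0.5000: CF_t = 27.500000, DF = 0.958773, PV = 26.366251
  t = 1.0000: CF_t = 27.500000, DF = 0.919245, PV = 25.279244
  t = 1.5000: CF_t = 27.500000, DF = 0.881347, PV = 24.237051
  t = 2.0000: CF_t = 27.500000, DF = 0.845012, PV = 23.237824
  t = 2.5000: CF_t = 27.500000, DF = 0.810174, PV = 22.279793
  t = 3.0000: CF_t = 27.500000, DF = 0.776773, PV = 21.361259
  t = 3.5000: CF_t = 27.500000, DF = 0.744749, PV = 20.480593
  t = 4.0000: CF_t = 27.500000, DF = 0.714045, PV = 19.636235
  t = 4.5000: CF_t = 27.500000, DF = 0.684607, PV = 18.826688
  t = 5.0000: CF_t = 27.500000, DF = 0.656382, PV = 18.050516
  t = 5.5000: CF_t = 27.500000, DF = 0.629322, PV = 17.306343
  t = 6.0000: CF_t = 27.500000, DF = 0.603376, PV = 16.592850
  t = 6.5000: CF_t = 27.500000, DF = 0.578501, PV = 15.908773
  t = 7.0000: CF_t = 1027.500000, DF = 0.554651, PV = 569.903747
Price P = sum_t PV_t = 839.467166
Convexity numerator sum_t t*(t + 1/m) * CF_t / (1+y/m)^(m*t + 2):
  t = 0.5000: term = 12.118525
  t = 1.0000: term = 34.856736
  t = 1.5000: term = 66.839379
  t = 2.0000: term = 106.806294
  t = 2.5000: term = 153.604450
  t = 3.0000: term = 206.180470
  t = 3.5000: term = 263.573627
  t = 4.0000: term = 324.909279
  t = 4.5000: term = 389.392712
  t = 5.0000: term = 456.303381
  t = 5.5000: term = 524.989508
  t = 6.0000: term = 594.863035
  t = 6.5000: term = 665.394894
  t = 7.0000: term = 27503.768199
Convexity = (1/P) * sum = 31303.600491 / 839.467166 = 37.289845


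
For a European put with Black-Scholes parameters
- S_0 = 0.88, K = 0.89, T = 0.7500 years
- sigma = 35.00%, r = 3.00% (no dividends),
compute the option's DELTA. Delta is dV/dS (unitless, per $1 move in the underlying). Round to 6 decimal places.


d1 = 0.1885063302; d2 = -0.1146025612
phi(d1) = 0.3919167432; exp(-qT) = 1.0000000000; exp(-rT) = 0.9777512372
N(-d1) = 0.4252398769
Delta = -exp(-qT) * N(-d1) = -1.0000000000 * 0.4252398769 = -0.425240

Answer: Delta = -0.425240


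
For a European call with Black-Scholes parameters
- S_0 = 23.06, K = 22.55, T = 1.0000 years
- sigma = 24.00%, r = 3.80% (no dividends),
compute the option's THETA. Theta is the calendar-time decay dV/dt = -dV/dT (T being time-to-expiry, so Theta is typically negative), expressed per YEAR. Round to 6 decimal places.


d1 = 0.3715185371; d2 = 0.1315185371
phi(d1) = 0.3723386293; exp(-qT) = 1.0000000000; exp(-rT) = 0.9627129409
Theta = -S*exp(-qT)*phi(d1)*sigma/(2*sqrt(T)) - r*K*exp(-rT)*N(d2) + q*S*exp(-qT)*N(d1)
N(d1) = 0.6448743241; N(d2) = 0.5523174383; sqrt(T) = 1.0000000000
Term 1 = -23.0600 * 1.0000000000 * 0.3723386293 * 0.2400 / (2 * 1.0000000000) = -1.0303354550
Term 2 = -0.0380 * 22.5500 * 0.9627129409 * 0.5523174383 = -0.4556335632
Term 3 = 0 (no dividend yield, q = 0)
Theta = -1.0303354550 + (-0.4556335632) + (0.0000000000) = -1.485969

Answer: Theta = -1.485969
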